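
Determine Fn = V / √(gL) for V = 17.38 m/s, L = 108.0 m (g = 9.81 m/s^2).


Formula: Fn = V / sqrt(g * L)
Step 1 — g * L = 9.81 * 108.0 = 1059.48
Step 2 — sqrt(g * L) = sqrt(1059.48) = 32.549654
Step 3 — Fn = 17.38 / 32.549654 ≈ 0.53395 (5 s.f.)

0.53395


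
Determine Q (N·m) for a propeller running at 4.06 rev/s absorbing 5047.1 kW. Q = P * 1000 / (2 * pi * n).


Formula: Q = P_W / (2 * pi * n)
Step 1 — P_W = 5047.1 kW * 1000 = 5047100.0 W
Step 2 — 2 * pi * n = 2 * pi * 4.06 = 25.509732
Step 3 — Q = 5047100.0 / 25.509732 ≈ 197850 N·m (5 s.f.)

197850 N·m


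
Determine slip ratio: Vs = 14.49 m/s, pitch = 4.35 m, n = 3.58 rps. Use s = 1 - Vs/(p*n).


Formula: s = 1 - Vs / (p * n)
Step 1 — p * n = 4.35 * 3.58 = 15.573
Step 2 — Vs / (p*n) = 14.49 / 15.573 = 0.930457 (6 d.p.)
Step 3 — s = 1 - 0.930457 = 0.069543

0.069543


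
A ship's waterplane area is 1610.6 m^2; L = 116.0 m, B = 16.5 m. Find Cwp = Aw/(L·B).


Formula: Cwp = Aw / (L * B)
Step 1 — L * B = 116.0 * 16.5 = 1914.0 m^2
Step 2 — Cwp = 1610.6 / 1914.0 ≈ 0.84148 (5 s.f.)

0.84148


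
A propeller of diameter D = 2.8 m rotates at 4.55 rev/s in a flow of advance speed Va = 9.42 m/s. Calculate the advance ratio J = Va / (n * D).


Formula: J = Va / (n * D)
Step 1 — n * D = 4.55 * 2.8 = 12.74
Step 2 — J = 9.42 / 12.74 ≈ 0.73940 (5 s.f.)

0.73940


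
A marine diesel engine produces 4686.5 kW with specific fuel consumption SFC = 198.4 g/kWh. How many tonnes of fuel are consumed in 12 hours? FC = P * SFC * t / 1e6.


Formula: FC (tonnes) = P * SFC * t / 1,000,000
Step 1 — P * SFC * t = 4686.5 * 198.4 * 12 = 11157619.2 g
Step 2 — FC (tonnes) = 11157619.2 / 1,000,000 ≈ 11.158 tonnes (5 s.f.)

11.158 tonnes


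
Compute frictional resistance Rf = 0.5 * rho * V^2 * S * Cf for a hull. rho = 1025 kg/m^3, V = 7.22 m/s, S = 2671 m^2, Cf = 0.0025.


Formula: Rf = 0.5 * rho * V^2 * S * Cf
Step 1 — V^2 = 7.22^2 = 52.1284
Step 2 — 0.5 * rho * V^2 = 0.5 * 1025 * 52.1284 = 26715.805
Step 3 — Rf = 26715.805 * 2671 * 0.0025 ≈ 178390 N (5 s.f.)

178390 N


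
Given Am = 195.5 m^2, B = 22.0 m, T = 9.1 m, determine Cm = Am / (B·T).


Formula: Cm = Am / (B * T)
Step 1 — B * T = 22.0 * 9.1 = 200.2 m^2
Step 2 — Cm = 195.5 / 200.2 ≈ 0.97652 (5 s.f.)

0.97652


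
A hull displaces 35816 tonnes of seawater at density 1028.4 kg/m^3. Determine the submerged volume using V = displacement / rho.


Formula: V = mass / rho
Step 1 — convert tonnes to kg: 35816 t * 1000 = 35816000 kg
Step 2 — V = 35816000 / 1028.4 ≈ 34827 m^3 (5 s.f.)

34827 m^3


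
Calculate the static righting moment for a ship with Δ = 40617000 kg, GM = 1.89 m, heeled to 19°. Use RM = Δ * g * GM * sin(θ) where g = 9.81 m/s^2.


Formula: GZ = GM * sin(theta); RM = disp * g * GZ
Step 1 — GZ = 1.89 * sin(19°) = 1.89 * 0.325568 = 0.615324 m
Step 2 — RM = 40617000 * 9.81 * 0.615324 ≈ 245180000 N·m (5 s.f.)

245180000 N·m


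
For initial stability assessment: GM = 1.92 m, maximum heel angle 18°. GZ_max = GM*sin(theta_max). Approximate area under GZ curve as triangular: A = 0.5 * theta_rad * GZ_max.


Formula: GZ_max = GM * sin(theta); Area = 0.5 * theta_rad * GZ_max
Step 1 — GZ_max = 1.92 * sin(18°) = 1.92 * 0.309017 = 0.593313 m
Step 2 — theta_rad = 18 * pi/180 = 0.314159 rad
Step 3 — Area = 0.5 * 0.314159 * 0.593313 ≈ 0.093197 m·rad (5 s.f.)

0.093197 m·rad


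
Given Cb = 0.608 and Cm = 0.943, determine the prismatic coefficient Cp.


Formula: Cp = Cb / Cm
Substituting: Cp = 0.608 / 0.943
Result: Cp ≈ 0.64475 (5 s.f.)

0.64475


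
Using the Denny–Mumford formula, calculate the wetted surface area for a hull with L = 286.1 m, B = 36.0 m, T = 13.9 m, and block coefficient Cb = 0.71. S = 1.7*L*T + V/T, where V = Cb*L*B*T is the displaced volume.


Formula: S = 1.7*L*T + V/T with V = Cb*L*B*T, i.e. S = L * (1.7*T + Cb*B)
Step 1 — 1.7*T = 1.7 * 13.9 = 23.63 m
Step 2 — Cb*B = 0.71 * 36.0 = 25.56 m
Step 3 — 1.7*T + Cb*B = 23.63 + 25.56 = 49.19 m
Step 4 — S = 286.1 * 49.19 ≈ 14073 m^2 (5 s.f.)

14073 m^2


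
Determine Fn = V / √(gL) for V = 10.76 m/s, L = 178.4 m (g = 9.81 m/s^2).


Formula: Fn = V / sqrt(g * L)
Step 1 — g * L = 9.81 * 178.4 = 1750.104
Step 2 — sqrt(g * L) = sqrt(1750.104) = 41.834244
Step 3 — Fn = 10.76 / 41.834244 ≈ 0.25721 (5 s.f.)

0.25721


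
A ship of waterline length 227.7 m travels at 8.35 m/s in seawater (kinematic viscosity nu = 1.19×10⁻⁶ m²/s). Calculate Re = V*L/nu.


Formula: Re = V * L / nu
Step 1 — V * L = 8.35 * 227.7 = 1901.295 m^2/s
Step 2 — Re = 1901.295 / 1.19e-6 = 1.60e+09

1.60e+09


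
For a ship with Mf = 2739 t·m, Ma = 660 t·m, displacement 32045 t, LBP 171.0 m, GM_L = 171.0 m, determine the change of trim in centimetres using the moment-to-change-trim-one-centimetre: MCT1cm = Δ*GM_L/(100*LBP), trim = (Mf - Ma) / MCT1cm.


Formula: net trimming moment = Mf - Ma; MCT1cm = Δ*GM_L/(100*LBP); trim = net moment / MCT1cm
Step 1 — net trimming moment = 2739 - 660 = 2079 t·m
Step 2 — MCT1cm = 32045 * 171.0 / (100 * 171.0) = 320.45 t·m/cm
Step 3 — trim = 2079 / 320.45 ≈ 6.4878 cm (5 s.f.)

6.4878 cm


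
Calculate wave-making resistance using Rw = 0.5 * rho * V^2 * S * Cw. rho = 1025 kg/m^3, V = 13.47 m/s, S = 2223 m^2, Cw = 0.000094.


Formula: Rw = 0.5 * rho * V^2 * S * Cw
Step 1 — V^2 = 13.47^2 = 181.4409
Step 2 — 0.5 * rho * V^2 = 0.5 * 1025 * 181.4409 = 92988.46125
Step 3 — Rw = 92988.46125 * 2223 * 0.000094 ≈ 19431 N (5 s.f.)

19431 N


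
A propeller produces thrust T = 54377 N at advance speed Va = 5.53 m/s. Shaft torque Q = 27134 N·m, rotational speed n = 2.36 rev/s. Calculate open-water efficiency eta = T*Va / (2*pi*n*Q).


Formula: eta = T * Va / (2 * pi * n * Q)
Step 1 — numerator = T * Va = 54377 * 5.53 = 300704.81
Step 2 — 2 * pi * n = 2 * pi * 2.36 = 14.828317
Step 3 — denominator = 14.828317 * 27134 = 402351.55
Step 4 — eta = 300704.81 / 402351.55 ≈ 0.74737 (5 s.f.)

0.74737


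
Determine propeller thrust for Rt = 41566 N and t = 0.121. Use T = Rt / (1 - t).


Formula: T = Rt / (1 - t)
Step 1 — (1 - t) = 1 - 0.121 = 0.879
Step 2 — T = 41566 / 0.879 ≈ 47288 N (5 s.f.)

47288 N


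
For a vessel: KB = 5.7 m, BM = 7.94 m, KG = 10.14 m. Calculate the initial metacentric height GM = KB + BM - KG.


Formula: GM = KB + BM - KG
Step 1 — KM = KB + BM = 5.7 + 7.94 = 13.64 m
Step 2 — GM = KM - KG = 13.64 - 10.14 = 3.5 m

3.5 m


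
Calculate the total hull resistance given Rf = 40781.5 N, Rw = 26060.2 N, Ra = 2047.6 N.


Formula: Rt = Rf + Rw + Ra
Substituting: Rt = 40781.5 + 26060.2 + 2047.6
Result: Rt = 68889.3 N

68889.3 N


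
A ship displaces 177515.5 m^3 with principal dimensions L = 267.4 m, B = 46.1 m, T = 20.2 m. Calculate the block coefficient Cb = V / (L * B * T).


Formula: Cb = V / (L * B * T)
Step 1 — L * B * T = 267.4 * 46.1 * 20.2 = 249008.228 m^3
Step 2 — Cb = 177515.5 / 249008.228 ≈ 0.71289 (5 s.f.)

0.71289


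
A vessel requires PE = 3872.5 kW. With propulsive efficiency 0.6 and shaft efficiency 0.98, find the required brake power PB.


Formula: PB = PE / (eta_D * eta_S)
Step 1 — combined efficiency = eta_D * eta_S = 0.6 * 0.98 = 0.588
Step 2 — PB = 3872.5 / 0.588 ≈ 6585.9 kW (5 s.f.)

6585.9 kW


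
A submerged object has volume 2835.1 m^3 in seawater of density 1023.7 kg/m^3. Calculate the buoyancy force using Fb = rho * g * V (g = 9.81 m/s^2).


Formula: Fb = rho * g * V
Substituting: Fb = 1023.7 * 9.81 * 2835.1
Intermediate: 1023.7 * 9.81 = 10042.497
Result: Fb = 10042.497 * 2835.1 ≈ 28471000 N (5 s.f.)

28471000 N


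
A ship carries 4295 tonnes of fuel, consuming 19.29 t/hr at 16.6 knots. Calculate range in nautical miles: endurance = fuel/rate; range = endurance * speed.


Formula: endurance = fuel / rate; range = endurance * speed
Step 1 — endurance = 4295 / 19.29 = 222.6542 hours
Step 2 — range = 222.6542 * 16.6 ≈ 3696.1 nautical miles (5 s.f.)

3696.1 NM


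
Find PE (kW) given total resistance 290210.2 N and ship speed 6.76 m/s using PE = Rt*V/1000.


Formula: PE = Rt * V / 1000 (kW)
Step 1 — PE (W) = 290210.2 * 6.76 = 1961820.952 W
Step 2 — PE (kW) = 1961820.952 / 1000 ≈ 1961.8 kW (5 s.f.)

1961.8 kW


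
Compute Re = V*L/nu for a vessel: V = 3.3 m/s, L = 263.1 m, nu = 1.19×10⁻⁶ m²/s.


Formula: Re = V * L / nu
Step 1 — V * L = 3.3 * 263.1 = 868.23 m^2/s
Step 2 — Re = 868.23 / 1.19e-6 = 7.30e+08

7.30e+08


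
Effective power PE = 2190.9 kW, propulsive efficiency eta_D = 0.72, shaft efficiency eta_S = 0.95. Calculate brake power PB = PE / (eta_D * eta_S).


Formula: PB = PE / (eta_D * eta_S)
Step 1 — combined efficiency = eta_D * eta_S = 0.72 * 0.95 = 0.684
Step 2 — PB = 2190.9 / 0.684 ≈ 3203.1 kW (5 s.f.)

3203.1 kW


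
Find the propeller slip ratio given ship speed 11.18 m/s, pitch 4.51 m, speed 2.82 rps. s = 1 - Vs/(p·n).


Formula: s = 1 - Vs / (p * n)
Step 1 — p * n = 4.51 * 2.82 = 12.7182
Step 2 — Vs / (p*n) = 11.18 / 12.7182 = 0.879055 (6 d.p.)
Step 3 — s = 1 - 0.879055 = 0.120945

0.120945


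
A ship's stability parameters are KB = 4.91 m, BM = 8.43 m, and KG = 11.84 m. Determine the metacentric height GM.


Formula: GM = KB + BM - KG
Step 1 — KM = KB + BM = 4.91 + 8.43 = 13.34 m
Step 2 — GM = KM - KG = 13.34 - 11.84 = 1.5 m

1.5 m


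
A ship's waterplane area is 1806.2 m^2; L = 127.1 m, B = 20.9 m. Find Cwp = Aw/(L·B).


Formula: Cwp = Aw / (L * B)
Step 1 — L * B = 127.1 * 20.9 = 2656.39 m^2
Step 2 — Cwp = 1806.2 / 2656.39 ≈ 0.67995 (5 s.f.)

0.67995


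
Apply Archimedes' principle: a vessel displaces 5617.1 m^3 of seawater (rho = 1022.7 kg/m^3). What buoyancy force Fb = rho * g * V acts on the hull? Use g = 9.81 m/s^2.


Formula: Fb = rho * g * V
Substituting: Fb = 1022.7 * 9.81 * 5617.1
Intermediate: 1022.7 * 9.81 = 10032.687
Result: Fb = 10032.687 * 5617.1 ≈ 56355000 N (5 s.f.)

56355000 N


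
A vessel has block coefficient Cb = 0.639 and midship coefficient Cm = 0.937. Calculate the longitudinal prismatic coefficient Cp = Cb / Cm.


Formula: Cp = Cb / Cm
Substituting: Cp = 0.639 / 0.937
Result: Cp ≈ 0.68196 (5 s.f.)

0.68196


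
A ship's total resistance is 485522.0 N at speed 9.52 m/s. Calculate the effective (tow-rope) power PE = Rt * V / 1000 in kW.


Formula: PE = Rt * V / 1000 (kW)
Step 1 — PE (W) = 485522.0 * 9.52 = 4622169.44 W
Step 2 — PE (kW) = 4622169.44 / 1000 ≈ 4622.2 kW (5 s.f.)

4622.2 kW


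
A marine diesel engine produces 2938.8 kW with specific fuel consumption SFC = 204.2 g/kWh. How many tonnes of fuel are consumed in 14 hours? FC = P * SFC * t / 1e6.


Formula: FC (tonnes) = P * SFC * t / 1,000,000
Step 1 — P * SFC * t = 2938.8 * 204.2 * 14 = 8401441.44 g
Step 2 — FC (tonnes) = 8401441.44 / 1,000,000 ≈ 8.4014 tonnes (5 s.f.)

8.4014 tonnes


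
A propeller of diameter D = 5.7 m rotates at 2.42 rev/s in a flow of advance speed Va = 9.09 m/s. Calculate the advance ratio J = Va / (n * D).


Formula: J = Va / (n * D)
Step 1 — n * D = 2.42 * 5.7 = 13.794
Step 2 — J = 9.09 / 13.794 ≈ 0.65898 (5 s.f.)

0.65898


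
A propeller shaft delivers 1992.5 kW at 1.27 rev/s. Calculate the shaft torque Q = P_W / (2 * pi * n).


Formula: Q = P_W / (2 * pi * n)
Step 1 — P_W = 1992.5 kW * 1000 = 1992500.0 W
Step 2 — 2 * pi * n = 2 * pi * 1.27 = 7.979645
Step 3 — Q = 1992500.0 / 7.979645 ≈ 249700 N·m (5 s.f.)

249700 N·m


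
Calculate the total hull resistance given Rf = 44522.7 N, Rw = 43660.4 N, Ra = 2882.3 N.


Formula: Rt = Rf + Rw + Ra
Substituting: Rt = 44522.7 + 43660.4 + 2882.3
Result: Rt = 91065.4 N

91065.4 N


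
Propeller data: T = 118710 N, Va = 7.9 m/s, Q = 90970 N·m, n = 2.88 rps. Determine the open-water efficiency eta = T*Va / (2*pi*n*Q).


Formula: eta = T * Va / (2 * pi * n * Q)
Step 1 — numerator = T * Va = 118710 * 7.9 = 937809.0
Step 2 — 2 * pi * n = 2 * pi * 2.88 = 18.095574
Step 3 — denominator = 18.095574 * 90970 = 1646154.37
Step 4 — eta = 937809.0 / 1646154.37 ≈ 0.56970 (5 s.f.)

0.56970


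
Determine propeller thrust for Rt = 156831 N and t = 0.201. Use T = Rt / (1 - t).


Formula: T = Rt / (1 - t)
Step 1 — (1 - t) = 1 - 0.201 = 0.799
Step 2 — T = 156831 / 0.799 ≈ 196280 N (5 s.f.)

196280 N


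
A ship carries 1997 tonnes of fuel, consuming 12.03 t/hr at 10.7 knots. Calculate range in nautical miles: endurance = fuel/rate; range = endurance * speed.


Formula: endurance = fuel / rate; range = endurance * speed
Step 1 — endurance = 1997 / 12.03 = 166.0017 hours
Step 2 — range = 166.0017 * 10.7 ≈ 1776.2 nautical miles (5 s.f.)

1776.2 NM


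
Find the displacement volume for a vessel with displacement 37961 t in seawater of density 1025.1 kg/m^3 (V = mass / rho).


Formula: V = mass / rho
Step 1 — convert tonnes to kg: 37961 t * 1000 = 37961000 kg
Step 2 — V = 37961000 / 1025.1 ≈ 37032 m^3 (5 s.f.)

37032 m^3


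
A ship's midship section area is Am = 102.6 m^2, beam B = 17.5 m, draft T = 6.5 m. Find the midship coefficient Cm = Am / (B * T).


Formula: Cm = Am / (B * T)
Step 1 — B * T = 17.5 * 6.5 = 113.75 m^2
Step 2 — Cm = 102.6 / 113.75 ≈ 0.90198 (5 s.f.)

0.90198


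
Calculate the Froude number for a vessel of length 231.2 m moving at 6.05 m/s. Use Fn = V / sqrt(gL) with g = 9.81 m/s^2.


Formula: Fn = V / sqrt(g * L)
Step 1 — g * L = 9.81 * 231.2 = 2268.072
Step 2 — sqrt(g * L) = sqrt(2268.072) = 47.62428
Step 3 — Fn = 6.05 / 47.62428 ≈ 0.12704 (5 s.f.)

0.12704


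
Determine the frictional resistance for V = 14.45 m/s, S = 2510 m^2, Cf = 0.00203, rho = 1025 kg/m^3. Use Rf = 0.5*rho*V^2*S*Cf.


Formula: Rf = 0.5 * rho * V^2 * S * Cf
Step 1 — V^2 = 14.45^2 = 208.8025
Step 2 — 0.5 * rho * V^2 = 0.5 * 1025 * 208.8025 = 107011.28125
Step 3 — Rf = 107011.28125 * 2510 * 0.00203 ≈ 545250 N (5 s.f.)

545250 N


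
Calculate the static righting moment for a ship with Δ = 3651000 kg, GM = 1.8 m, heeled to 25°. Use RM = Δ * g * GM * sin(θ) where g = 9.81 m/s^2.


Formula: GZ = GM * sin(theta); RM = disp * g * GZ
Step 1 — GZ = 1.8 * sin(25°) = 1.8 * 0.422618 = 0.760712 m
Step 2 — RM = 3651000 * 9.81 * 0.760712 ≈ 27246000 N·m (5 s.f.)

27246000 N·m


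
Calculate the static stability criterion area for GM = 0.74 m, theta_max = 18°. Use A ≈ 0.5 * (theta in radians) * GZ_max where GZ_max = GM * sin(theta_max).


Formula: GZ_max = GM * sin(theta); Area = 0.5 * theta_rad * GZ_max
Step 1 — GZ_max = 0.74 * sin(18°) = 0.74 * 0.309017 = 0.228673 m
Step 2 — theta_rad = 18 * pi/180 = 0.314159 rad
Step 3 — Area = 0.5 * 0.314159 * 0.228673 ≈ 0.035920 m·rad (5 s.f.)

0.035920 m·rad


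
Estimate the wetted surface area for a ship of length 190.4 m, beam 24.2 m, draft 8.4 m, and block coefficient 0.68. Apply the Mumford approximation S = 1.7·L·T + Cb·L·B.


Formula: S = 1.7*L*T + V/T with V = Cb*L*B*T, i.e. S = L * (1.7*T + Cb*B)
Step 1 — 1.7*T = 1.7 * 8.4 = 14.28 m
Step 2 — Cb*B = 0.68 * 24.2 = 16.456 m
Step 3 — 1.7*T + Cb*B = 14.28 + 16.456 = 30.736 m
Step 4 — S = 190.4 * 30.736 ≈ 5852.1 m^2 (5 s.f.)

5852.1 m^2


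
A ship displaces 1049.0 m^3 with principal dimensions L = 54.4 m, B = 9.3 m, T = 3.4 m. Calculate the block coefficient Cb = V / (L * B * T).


Formula: Cb = V / (L * B * T)
Step 1 — L * B * T = 54.4 * 9.3 * 3.4 = 1720.128 m^3
Step 2 — Cb = 1049.0 / 1720.128 ≈ 0.60984 (5 s.f.)

0.60984


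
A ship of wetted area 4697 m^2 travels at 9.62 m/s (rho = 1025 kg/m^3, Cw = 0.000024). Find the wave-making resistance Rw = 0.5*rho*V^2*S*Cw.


Formula: Rw = 0.5 * rho * V^2 * S * Cw
Step 1 — V^2 = 9.62^2 = 92.5444
Step 2 — 0.5 * rho * V^2 = 0.5 * 1025 * 92.5444 = 47429.005
Step 3 — Rw = 47429.005 * 4697 * 0.000024 ≈ 5346.6 N (5 s.f.)

5346.6 N


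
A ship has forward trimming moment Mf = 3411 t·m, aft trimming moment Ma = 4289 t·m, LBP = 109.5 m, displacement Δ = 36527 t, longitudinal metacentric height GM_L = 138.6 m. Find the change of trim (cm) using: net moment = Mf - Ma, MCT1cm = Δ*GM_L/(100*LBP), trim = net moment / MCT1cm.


Formula: net trimming moment = Mf - Ma; MCT1cm = Δ*GM_L/(100*LBP); trim = net moment / MCT1cm
Step 1 — net trimming moment = 3411 - 4289 = -878 t·m
Step 2 — MCT1cm = 36527 * 138.6 / (100 * 109.5) = 462.3418 t·m/cm
Step 3 — trim = -878 / 462.3418 ≈ -1.8990 cm (5 s.f.)

-1.8990 cm


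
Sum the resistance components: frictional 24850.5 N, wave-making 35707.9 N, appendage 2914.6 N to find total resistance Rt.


Formula: Rt = Rf + Rw + Ra
Substituting: Rt = 24850.5 + 35707.9 + 2914.6
Result: Rt = 63473.0 N

63473.0 N


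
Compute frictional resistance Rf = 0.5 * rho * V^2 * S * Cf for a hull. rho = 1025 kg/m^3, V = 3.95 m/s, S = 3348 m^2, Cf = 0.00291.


Formula: Rf = 0.5 * rho * V^2 * S * Cf
Step 1 — V^2 = 3.95^2 = 15.6025
Step 2 — 0.5 * rho * V^2 = 0.5 * 1025 * 15.6025 = 7996.28125
Step 3 — Rf = 7996.28125 * 3348 * 0.00291 ≈ 77905 N (5 s.f.)

77905 N


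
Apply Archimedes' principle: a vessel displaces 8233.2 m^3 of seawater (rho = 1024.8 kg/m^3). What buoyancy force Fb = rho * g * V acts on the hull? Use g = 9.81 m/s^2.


Formula: Fb = rho * g * V
Substituting: Fb = 1024.8 * 9.81 * 8233.2
Intermediate: 1024.8 * 9.81 = 10053.288
Result: Fb = 10053.288 * 8233.2 ≈ 82771000 N (5 s.f.)

82771000 N


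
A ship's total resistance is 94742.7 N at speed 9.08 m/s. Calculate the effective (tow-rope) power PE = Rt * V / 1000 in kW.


Formula: PE = Rt * V / 1000 (kW)
Step 1 — PE (W) = 94742.7 * 9.08 = 860263.716 W
Step 2 — PE (kW) = 860263.716 / 1000 ≈ 860.26 kW (5 s.f.)

860.26 kW


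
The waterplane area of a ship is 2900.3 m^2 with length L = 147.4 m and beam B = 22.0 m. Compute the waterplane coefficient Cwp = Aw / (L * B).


Formula: Cwp = Aw / (L * B)
Step 1 — L * B = 147.4 * 22.0 = 3242.8 m^2
Step 2 — Cwp = 2900.3 / 3242.8 ≈ 0.89438 (5 s.f.)

0.89438


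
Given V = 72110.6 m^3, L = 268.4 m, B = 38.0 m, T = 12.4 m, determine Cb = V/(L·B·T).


Formula: Cb = V / (L * B * T)
Step 1 — L * B * T = 268.4 * 38.0 * 12.4 = 126470.08 m^3
Step 2 — Cb = 72110.6 / 126470.08 ≈ 0.57018 (5 s.f.)

0.57018


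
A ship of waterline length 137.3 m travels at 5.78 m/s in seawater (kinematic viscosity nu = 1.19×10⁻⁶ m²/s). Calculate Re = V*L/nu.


Formula: Re = V * L / nu
Step 1 — V * L = 5.78 * 137.3 = 793.594 m^2/s
Step 2 — Re = 793.594 / 1.19e-6 = 6.67e+08

6.67e+08


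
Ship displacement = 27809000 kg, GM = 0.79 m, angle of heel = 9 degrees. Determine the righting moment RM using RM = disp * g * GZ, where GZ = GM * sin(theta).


Formula: GZ = GM * sin(theta); RM = disp * g * GZ
Step 1 — GZ = 0.79 * sin(9°) = 0.79 * 0.156434 = 0.123583 m
Step 2 — RM = 27809000 * 9.81 * 0.123583 ≈ 33714000 N·m (5 s.f.)

33714000 N·m


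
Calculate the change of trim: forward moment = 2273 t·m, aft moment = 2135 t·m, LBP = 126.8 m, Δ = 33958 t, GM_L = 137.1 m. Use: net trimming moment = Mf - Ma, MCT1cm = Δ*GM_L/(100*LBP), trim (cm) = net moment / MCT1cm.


Formula: net trimming moment = Mf - Ma; MCT1cm = Δ*GM_L/(100*LBP); trim = net moment / MCT1cm
Step 1 — net trimming moment = 2273 - 2135 = 138 t·m
Step 2 — MCT1cm = 33958 * 137.1 / (100 * 126.8) = 367.1642 t·m/cm
Step 3 — trim = 138 / 367.1642 ≈ 0.37585 cm (5 s.f.)

0.37585 cm


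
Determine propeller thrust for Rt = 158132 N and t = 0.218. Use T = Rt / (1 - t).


Formula: T = Rt / (1 - t)
Step 1 — (1 - t) = 1 - 0.218 = 0.782
Step 2 — T = 158132 / 0.782 ≈ 202210 N (5 s.f.)

202210 N


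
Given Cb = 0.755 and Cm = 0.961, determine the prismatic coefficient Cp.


Formula: Cp = Cb / Cm
Substituting: Cp = 0.755 / 0.961
Result: Cp ≈ 0.78564 (5 s.f.)

0.78564


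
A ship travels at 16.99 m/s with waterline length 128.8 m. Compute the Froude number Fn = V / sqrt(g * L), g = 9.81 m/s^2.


Formula: Fn = V / sqrt(g * L)
Step 1 — g * L = 9.81 * 128.8 = 1263.528
Step 2 — sqrt(g * L) = sqrt(1263.528) = 35.546139
Step 3 — Fn = 16.99 / 35.546139 ≈ 0.47797 (5 s.f.)

0.47797


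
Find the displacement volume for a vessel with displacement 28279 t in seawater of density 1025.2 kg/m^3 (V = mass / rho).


Formula: V = mass / rho
Step 1 — convert tonnes to kg: 28279 t * 1000 = 28279000 kg
Step 2 — V = 28279000 / 1025.2 ≈ 27584 m^3 (5 s.f.)

27584 m^3


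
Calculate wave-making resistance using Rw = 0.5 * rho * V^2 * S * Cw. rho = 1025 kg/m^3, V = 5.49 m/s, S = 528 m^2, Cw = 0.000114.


Formula: Rw = 0.5 * rho * V^2 * S * Cw
Step 1 — V^2 = 5.49^2 = 30.1401
Step 2 — 0.5 * rho * V^2 = 0.5 * 1025 * 30.1401 = 15446.80125
Step 3 — Rw = 15446.80125 * 528 * 0.000114 ≈ 929.77 N (5 s.f.)

929.77 N


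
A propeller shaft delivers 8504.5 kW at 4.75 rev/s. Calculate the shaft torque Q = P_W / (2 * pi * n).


Formula: Q = P_W / (2 * pi * n)
Step 1 — P_W = 8504.5 kW * 1000 = 8504500.0 W
Step 2 — 2 * pi * n = 2 * pi * 4.75 = 29.84513
Step 3 — Q = 8504500.0 / 29.84513 ≈ 284950 N·m (5 s.f.)

284950 N·m


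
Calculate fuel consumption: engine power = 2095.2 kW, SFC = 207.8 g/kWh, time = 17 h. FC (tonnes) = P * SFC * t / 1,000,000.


Formula: FC (tonnes) = P * SFC * t / 1,000,000
Step 1 — P * SFC * t = 2095.2 * 207.8 * 17 = 7401503.52 g
Step 2 — FC (tonnes) = 7401503.52 / 1,000,000 ≈ 7.4015 tonnes (5 s.f.)

7.4015 tonnes


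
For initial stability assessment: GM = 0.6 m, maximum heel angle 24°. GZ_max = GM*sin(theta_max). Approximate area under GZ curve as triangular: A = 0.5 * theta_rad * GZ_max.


Formula: GZ_max = GM * sin(theta); Area = 0.5 * theta_rad * GZ_max
Step 1 — GZ_max = 0.6 * sin(24°) = 0.6 * 0.406737 = 0.244042 m
Step 2 — theta_rad = 24 * pi/180 = 0.418879 rad
Step 3 — Area = 0.5 * 0.418879 * 0.244042 ≈ 0.051112 m·rad (5 s.f.)

0.051112 m·rad


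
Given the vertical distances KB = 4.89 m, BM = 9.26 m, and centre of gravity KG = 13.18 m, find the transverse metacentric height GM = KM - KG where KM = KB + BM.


Formula: GM = KB + BM - KG
Step 1 — KM = KB + BM = 4.89 + 9.26 = 14.15 m
Step 2 — GM = KM - KG = 14.15 - 13.18 = 0.97 m

0.97 m


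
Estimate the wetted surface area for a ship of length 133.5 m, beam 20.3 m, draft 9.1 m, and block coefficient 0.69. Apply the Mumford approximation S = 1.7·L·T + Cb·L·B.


Formula: S = 1.7*L*T + V/T with V = Cb*L*B*T, i.e. S = L * (1.7*T + Cb*B)
Step 1 — 1.7*T = 1.7 * 9.1 = 15.47 m
Step 2 — Cb*B = 0.69 * 20.3 = 14.007 m
Step 3 — 1.7*T + Cb*B = 15.47 + 14.007 = 29.477 m
Step 4 — S = 133.5 * 29.477 ≈ 3935.2 m^2 (5 s.f.)

3935.2 m^2


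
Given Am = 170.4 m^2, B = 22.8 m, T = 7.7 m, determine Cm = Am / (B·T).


Formula: Cm = Am / (B * T)
Step 1 — B * T = 22.8 * 7.7 = 175.56 m^2
Step 2 — Cm = 170.4 / 175.56 ≈ 0.97061 (5 s.f.)

0.97061


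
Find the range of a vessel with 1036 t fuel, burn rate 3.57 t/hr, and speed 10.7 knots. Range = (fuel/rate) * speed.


Formula: endurance = fuel / rate; range = endurance * speed
Step 1 — endurance = 1036 / 3.57 = 290.1961 hours
Step 2 — range = 290.1961 * 10.7 ≈ 3105.1 nautical miles (5 s.f.)

3105.1 NM


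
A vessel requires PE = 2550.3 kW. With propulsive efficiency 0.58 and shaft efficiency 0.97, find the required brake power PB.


Formula: PB = PE / (eta_D * eta_S)
Step 1 — combined efficiency = eta_D * eta_S = 0.58 * 0.97 = 0.5626
Step 2 — PB = 2550.3 / 0.5626 ≈ 4533.1 kW (5 s.f.)

4533.1 kW


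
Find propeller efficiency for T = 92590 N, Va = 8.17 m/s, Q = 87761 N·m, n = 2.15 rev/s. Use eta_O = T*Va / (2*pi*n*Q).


Formula: eta = T * Va / (2 * pi * n * Q)
Step 1 — numerator = T * Va = 92590 * 8.17 = 756460.3
Step 2 — 2 * pi * n = 2 * pi * 2.15 = 13.508848
Step 3 — denominator = 13.508848 * 87761 = 1185550.01
Step 4 — eta = 756460.3 / 1185550.01 ≈ 0.63807 (5 s.f.)

0.63807


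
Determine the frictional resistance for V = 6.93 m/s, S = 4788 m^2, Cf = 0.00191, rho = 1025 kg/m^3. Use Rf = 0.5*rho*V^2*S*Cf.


Formula: Rf = 0.5 * rho * V^2 * S * Cf
Step 1 — V^2 = 6.93^2 = 48.0249
Step 2 — 0.5 * rho * V^2 = 0.5 * 1025 * 48.0249 = 24612.76125
Step 3 — Rf = 24612.76125 * 4788 * 0.00191 ≈ 225090 N (5 s.f.)

225090 N


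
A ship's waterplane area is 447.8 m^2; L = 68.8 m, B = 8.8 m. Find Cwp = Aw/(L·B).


Formula: Cwp = Aw / (L * B)
Step 1 — L * B = 68.8 * 8.8 = 605.44 m^2
Step 2 — Cwp = 447.8 / 605.44 ≈ 0.73963 (5 s.f.)

0.73963


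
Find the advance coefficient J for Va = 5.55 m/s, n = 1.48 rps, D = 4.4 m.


Formula: J = Va / (n * D)
Step 1 — n * D = 1.48 * 4.4 = 6.512
Step 2 — J = 5.55 / 6.512 ≈ 0.85227 (5 s.f.)

0.85227


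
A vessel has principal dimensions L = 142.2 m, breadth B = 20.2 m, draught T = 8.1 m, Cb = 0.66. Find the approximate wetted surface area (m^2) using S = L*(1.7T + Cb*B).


Formula: S = 1.7*L*T + V/T with V = Cb*L*B*T, i.e. S = L * (1.7*T + Cb*B)
Step 1 — 1.7*T = 1.7 * 8.1 = 13.77 m
Step 2 — Cb*B = 0.66 * 20.2 = 13.332 m
Step 3 — 1.7*T + Cb*B = 13.77 + 13.332 = 27.102 m
Step 4 — S = 142.2 * 27.102 ≈ 3853.9 m^2 (5 s.f.)

3853.9 m^2


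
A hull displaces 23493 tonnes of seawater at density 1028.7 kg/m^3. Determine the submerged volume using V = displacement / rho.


Formula: V = mass / rho
Step 1 — convert tonnes to kg: 23493 t * 1000 = 23493000 kg
Step 2 — V = 23493000 / 1028.7 ≈ 22838 m^3 (5 s.f.)

22838 m^3


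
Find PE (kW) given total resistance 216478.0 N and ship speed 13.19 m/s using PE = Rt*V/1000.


Formula: PE = Rt * V / 1000 (kW)
Step 1 — PE (W) = 216478.0 * 13.19 = 2855344.82 W
Step 2 — PE (kW) = 2855344.82 / 1000 ≈ 2855.3 kW (5 s.f.)

2855.3 kW


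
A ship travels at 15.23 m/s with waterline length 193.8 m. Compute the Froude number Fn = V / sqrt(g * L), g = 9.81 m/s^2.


Formula: Fn = V / sqrt(g * L)
Step 1 — g * L = 9.81 * 193.8 = 1901.178
Step 2 — sqrt(g * L) = sqrt(1901.178) = 43.6025
Step 3 — Fn = 15.23 / 43.6025 ≈ 0.34929 (5 s.f.)

0.34929


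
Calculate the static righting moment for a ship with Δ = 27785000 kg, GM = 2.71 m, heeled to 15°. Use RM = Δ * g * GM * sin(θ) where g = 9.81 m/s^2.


Formula: GZ = GM * sin(theta); RM = disp * g * GZ
Step 1 — GZ = 2.71 * sin(15°) = 2.71 * 0.258819 = 0.701399 m
Step 2 — RM = 27785000 * 9.81 * 0.701399 ≈ 191180000 N·m (5 s.f.)

191180000 N·m


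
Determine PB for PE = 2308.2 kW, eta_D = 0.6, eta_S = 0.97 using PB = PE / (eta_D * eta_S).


Formula: PB = PE / (eta_D * eta_S)
Step 1 — combined efficiency = eta_D * eta_S = 0.6 * 0.97 = 0.582
Step 2 — PB = 2308.2 / 0.582 ≈ 3966.0 kW (5 s.f.)

3966.0 kW


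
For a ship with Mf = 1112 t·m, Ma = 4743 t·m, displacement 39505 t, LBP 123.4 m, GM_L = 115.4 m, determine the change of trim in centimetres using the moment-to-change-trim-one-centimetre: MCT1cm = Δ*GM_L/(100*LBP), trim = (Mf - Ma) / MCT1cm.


Formula: net trimming moment = Mf - Ma; MCT1cm = Δ*GM_L/(100*LBP); trim = net moment / MCT1cm
Step 1 — net trimming moment = 1112 - 4743 = -3631 t·m
Step 2 — MCT1cm = 39505 * 115.4 / (100 * 123.4) = 369.439 t·m/cm
Step 3 — trim = -3631 / 369.439 ≈ -9.8284 cm (5 s.f.)

-9.8284 cm


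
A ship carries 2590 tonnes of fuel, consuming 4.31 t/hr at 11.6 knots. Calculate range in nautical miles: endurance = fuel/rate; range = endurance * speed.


Formula: endurance = fuel / rate; range = endurance * speed
Step 1 — endurance = 2590 / 4.31 = 600.9281 hours
Step 2 — range = 600.9281 * 11.6 ≈ 6970.8 nautical miles (5 s.f.)

6970.8 NM


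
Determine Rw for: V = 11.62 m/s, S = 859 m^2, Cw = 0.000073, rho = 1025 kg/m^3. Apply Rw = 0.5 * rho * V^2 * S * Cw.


Formula: Rw = 0.5 * rho * V^2 * S * Cw
Step 1 — V^2 = 11.62^2 = 135.0244
Step 2 — 0.5 * rho * V^2 = 0.5 * 1025 * 135.0244 = 69200.005
Step 3 — Rw = 69200.005 * 859 * 0.000073 ≈ 4339.3 N (5 s.f.)

4339.3 N


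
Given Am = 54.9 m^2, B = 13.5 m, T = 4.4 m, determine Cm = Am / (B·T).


Formula: Cm = Am / (B * T)
Step 1 — B * T = 13.5 * 4.4 = 59.4 m^2
Step 2 — Cm = 54.9 / 59.4 ≈ 0.92424 (5 s.f.)

0.92424


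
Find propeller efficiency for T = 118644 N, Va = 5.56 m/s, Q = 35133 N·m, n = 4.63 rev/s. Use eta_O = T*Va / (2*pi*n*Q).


Formula: eta = T * Va / (2 * pi * n * Q)
Step 1 — numerator = T * Va = 118644 * 5.56 = 659660.64
Step 2 — 2 * pi * n = 2 * pi * 4.63 = 29.091148
Step 3 — denominator = 29.091148 * 35133 = 1022059.3
Step 4 — eta = 659660.64 / 1022059.3 ≈ 0.64542 (5 s.f.)

0.64542


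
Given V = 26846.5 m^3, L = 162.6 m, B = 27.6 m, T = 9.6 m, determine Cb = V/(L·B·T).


Formula: Cb = V / (L * B * T)
Step 1 — L * B * T = 162.6 * 27.6 * 9.6 = 43082.496 m^3
Step 2 — Cb = 26846.5 / 43082.496 ≈ 0.62314 (5 s.f.)

0.62314


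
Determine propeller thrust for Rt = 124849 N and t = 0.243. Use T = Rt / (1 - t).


Formula: T = Rt / (1 - t)
Step 1 — (1 - t) = 1 - 0.243 = 0.757
Step 2 — T = 124849 / 0.757 ≈ 164930 N (5 s.f.)

164930 N


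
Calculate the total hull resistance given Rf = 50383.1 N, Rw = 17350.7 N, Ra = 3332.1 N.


Formula: Rt = Rf + Rw + Ra
Substituting: Rt = 50383.1 + 17350.7 + 3332.1
Result: Rt = 71065.9 N

71065.9 N


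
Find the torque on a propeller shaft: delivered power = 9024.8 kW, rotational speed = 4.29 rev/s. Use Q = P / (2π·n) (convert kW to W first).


Formula: Q = P_W / (2 * pi * n)
Step 1 — P_W = 9024.8 kW * 1000 = 9024800.0 W
Step 2 — 2 * pi * n = 2 * pi * 4.29 = 26.954865
Step 3 — Q = 9024800.0 / 26.954865 ≈ 334810 N·m (5 s.f.)

334810 N·m


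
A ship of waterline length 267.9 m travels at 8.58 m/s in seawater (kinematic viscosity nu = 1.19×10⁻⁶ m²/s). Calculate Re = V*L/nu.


Formula: Re = V * L / nu
Step 1 — V * L = 8.58 * 267.9 = 2298.582 m^2/s
Step 2 — Re = 2298.582 / 1.19e-6 = 1.93e+09

1.93e+09


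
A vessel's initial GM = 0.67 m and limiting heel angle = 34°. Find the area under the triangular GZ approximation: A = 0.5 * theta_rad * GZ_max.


Formula: GZ_max = GM * sin(theta); Area = 0.5 * theta_rad * GZ_max
Step 1 — GZ_max = 0.67 * sin(34°) = 0.67 * 0.559193 = 0.374659 m
Step 2 — theta_rad = 34 * pi/180 = 0.593412 rad
Step 3 — Area = 0.5 * 0.593412 * 0.374659 ≈ 0.11116 m·rad (5 s.f.)

0.11116 m·rad


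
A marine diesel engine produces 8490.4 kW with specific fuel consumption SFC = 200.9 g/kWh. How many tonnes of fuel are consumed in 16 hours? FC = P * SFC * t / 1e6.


Formula: FC (tonnes) = P * SFC * t / 1,000,000
Step 1 — P * SFC * t = 8490.4 * 200.9 * 16 = 27291541.76 g
Step 2 — FC (tonnes) = 27291541.76 / 1,000,000 ≈ 27.292 tonnes (5 s.f.)

27.292 tonnes


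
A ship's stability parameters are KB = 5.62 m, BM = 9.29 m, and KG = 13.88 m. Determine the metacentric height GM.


Formula: GM = KB + BM - KG
Step 1 — KM = KB + BM = 5.62 + 9.29 = 14.91 m
Step 2 — GM = KM - KG = 14.91 - 13.88 = 1.03 m

1.03 m


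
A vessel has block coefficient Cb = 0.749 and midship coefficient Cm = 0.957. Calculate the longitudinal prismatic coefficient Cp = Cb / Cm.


Formula: Cp = Cb / Cm
Substituting: Cp = 0.749 / 0.957
Result: Cp ≈ 0.78265 (5 s.f.)

0.78265


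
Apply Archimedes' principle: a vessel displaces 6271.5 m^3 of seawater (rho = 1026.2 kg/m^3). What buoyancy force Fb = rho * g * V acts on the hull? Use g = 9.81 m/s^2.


Formula: Fb = rho * g * V
Substituting: Fb = 1026.2 * 9.81 * 6271.5
Intermediate: 1026.2 * 9.81 = 10067.022
Result: Fb = 10067.022 * 6271.5 ≈ 63135000 N (5 s.f.)

63135000 N


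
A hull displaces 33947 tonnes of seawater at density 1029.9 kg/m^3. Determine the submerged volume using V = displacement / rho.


Formula: V = mass / rho
Step 1 — convert tonnes to kg: 33947 t * 1000 = 33947000 kg
Step 2 — V = 33947000 / 1029.9 ≈ 32961 m^3 (5 s.f.)

32961 m^3


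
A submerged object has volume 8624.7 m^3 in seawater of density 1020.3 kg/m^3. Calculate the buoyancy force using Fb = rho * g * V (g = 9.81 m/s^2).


Formula: Fb = rho * g * V
Substituting: Fb = 1020.3 * 9.81 * 8624.7
Intermediate: 1020.3 * 9.81 = 10009.143
Result: Fb = 10009.143 * 8624.7 ≈ 86326000 N (5 s.f.)

86326000 N


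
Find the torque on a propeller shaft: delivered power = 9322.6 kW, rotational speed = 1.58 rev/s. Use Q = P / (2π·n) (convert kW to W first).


Formula: Q = P_W / (2 * pi * n)
Step 1 — P_W = 9322.6 kW * 1000 = 9322600.0 W
Step 2 — 2 * pi * n = 2 * pi * 1.58 = 9.927433
Step 3 — Q = 9322600.0 / 9.927433 ≈ 939070 N·m (5 s.f.)

939070 N·m


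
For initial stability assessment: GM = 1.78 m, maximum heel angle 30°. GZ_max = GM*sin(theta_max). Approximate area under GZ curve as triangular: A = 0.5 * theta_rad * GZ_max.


Formula: GZ_max = GM * sin(theta); Area = 0.5 * theta_rad * GZ_max
Step 1 — GZ_max = 1.78 * sin(30°) = 1.78 * 0.5 = 0.89 m
Step 2 — theta_rad = 30 * pi/180 = 0.523599 rad
Step 3 — Area = 0.5 * 0.523599 * 0.89 ≈ 0.23300 m·rad (5 s.f.)

0.23300 m·rad


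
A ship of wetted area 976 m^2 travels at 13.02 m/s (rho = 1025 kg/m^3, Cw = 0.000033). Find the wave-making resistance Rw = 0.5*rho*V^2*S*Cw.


Formula: Rw = 0.5 * rho * V^2 * S * Cw
Step 1 — V^2 = 13.02^2 = 169.5204
Step 2 — 0.5 * rho * V^2 = 0.5 * 1025 * 169.5204 = 86879.205
Step 3 — Rw = 86879.205 * 976 * 0.000033 ≈ 2798.2 N (5 s.f.)

2798.2 N


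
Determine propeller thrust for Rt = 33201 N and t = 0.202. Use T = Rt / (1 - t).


Formula: T = Rt / (1 - t)
Step 1 — (1 - t) = 1 - 0.202 = 0.798
Step 2 — T = 33201 / 0.798 ≈ 41605 N (5 s.f.)

41605 N


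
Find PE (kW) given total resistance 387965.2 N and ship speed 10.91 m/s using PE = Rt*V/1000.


Formula: PE = Rt * V / 1000 (kW)
Step 1 — PE (W) = 387965.2 * 10.91 = 4232700.332 W
Step 2 — PE (kW) = 4232700.332 / 1000 ≈ 4232.7 kW (5 s.f.)

4232.7 kW


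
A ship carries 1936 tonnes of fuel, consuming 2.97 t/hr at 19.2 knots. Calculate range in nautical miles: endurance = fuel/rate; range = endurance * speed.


Formula: endurance = fuel / rate; range = endurance * speed
Step 1 — endurance = 1936 / 2.97 = 651.8519 hours
Step 2 — range = 651.8519 * 19.2 ≈ 12516 nautical miles (5 s.f.)

12516 NM


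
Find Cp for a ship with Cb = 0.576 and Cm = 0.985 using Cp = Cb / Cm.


Formula: Cp = Cb / Cm
Substituting: Cp = 0.576 / 0.985
Result: Cp ≈ 0.58477 (5 s.f.)

0.58477


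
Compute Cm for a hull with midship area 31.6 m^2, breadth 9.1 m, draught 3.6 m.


Formula: Cm = Am / (B * T)
Step 1 — B * T = 9.1 * 3.6 = 32.76 m^2
Step 2 — Cm = 31.6 / 32.76 ≈ 0.96459 (5 s.f.)

0.96459


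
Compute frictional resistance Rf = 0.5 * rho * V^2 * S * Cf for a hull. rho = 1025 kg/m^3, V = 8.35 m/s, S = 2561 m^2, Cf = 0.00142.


Formula: Rf = 0.5 * rho * V^2 * S * Cf
Step 1 — V^2 = 8.35^2 = 69.7225
Step 2 — 0.5 * rho * V^2 = 0.5 * 1025 * 69.7225 = 35732.78125
Step 3 — Rf = 35732.78125 * 2561 * 0.00142 ≈ 129950 N (5 s.f.)

129950 N


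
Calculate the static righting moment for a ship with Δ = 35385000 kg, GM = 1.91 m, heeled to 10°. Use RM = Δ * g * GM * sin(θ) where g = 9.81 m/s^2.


Formula: GZ = GM * sin(theta); RM = disp * g * GZ
Step 1 — GZ = 1.91 * sin(10°) = 1.91 * 0.173648 = 0.331668 m
Step 2 — RM = 35385000 * 9.81 * 0.331668 ≈ 115130000 N·m (5 s.f.)

115130000 N·m


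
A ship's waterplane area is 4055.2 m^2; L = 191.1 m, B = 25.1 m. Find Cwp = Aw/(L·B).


Formula: Cwp = Aw / (L * B)
Step 1 — L * B = 191.1 * 25.1 = 4796.61 m^2
Step 2 — Cwp = 4055.2 / 4796.61 ≈ 0.84543 (5 s.f.)

0.84543


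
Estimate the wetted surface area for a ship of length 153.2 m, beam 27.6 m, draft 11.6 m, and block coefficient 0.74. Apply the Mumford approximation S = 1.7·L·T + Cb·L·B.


Formula: S = 1.7*L*T + V/T with V = Cb*L*B*T, i.e. S = L * (1.7*T + Cb*B)
Step 1 — 1.7*T = 1.7 * 11.6 = 19.72 m
Step 2 — Cb*B = 0.74 * 27.6 = 20.424 m
Step 3 — 1.7*T + Cb*B = 19.72 + 20.424 = 40.144 m
Step 4 — S = 153.2 * 40.144 ≈ 6150.1 m^2 (5 s.f.)

6150.1 m^2


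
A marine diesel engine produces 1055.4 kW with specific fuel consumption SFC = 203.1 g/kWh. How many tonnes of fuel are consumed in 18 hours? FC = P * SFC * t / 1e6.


Formula: FC (tonnes) = P * SFC * t / 1,000,000
Step 1 — P * SFC * t = 1055.4 * 203.1 * 18 = 3858331.32 g
Step 2 — FC (tonnes) = 3858331.32 / 1,000,000 ≈ 3.8583 tonnes (5 s.f.)

3.8583 tonnes


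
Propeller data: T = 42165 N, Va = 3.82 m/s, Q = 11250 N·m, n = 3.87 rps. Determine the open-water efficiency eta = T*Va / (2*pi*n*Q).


Formula: eta = T * Va / (2 * pi * n * Q)
Step 1 — numerator = T * Va = 42165 * 3.82 = 161070.3
Step 2 — 2 * pi * n = 2 * pi * 3.87 = 24.315927
Step 3 — denominator = 24.315927 * 11250 = 273554.18
Step 4 — eta = 161070.3 / 273554.18 ≈ 0.58881 (5 s.f.)

0.58881


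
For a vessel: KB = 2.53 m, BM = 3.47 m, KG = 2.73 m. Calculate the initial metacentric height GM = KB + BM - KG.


Formula: GM = KB + BM - KG
Step 1 — KM = KB + BM = 2.53 + 3.47 = 6.0 m
Step 2 — GM = KM - KG = 6.0 - 2.73 = 3.27 m

3.27 m


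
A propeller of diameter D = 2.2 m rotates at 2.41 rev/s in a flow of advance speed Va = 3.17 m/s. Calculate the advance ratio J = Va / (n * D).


Formula: J = Va / (n * D)
Step 1 — n * D = 2.41 * 2.2 = 5.302
Step 2 — J = 3.17 / 5.302 ≈ 0.59789 (5 s.f.)

0.59789


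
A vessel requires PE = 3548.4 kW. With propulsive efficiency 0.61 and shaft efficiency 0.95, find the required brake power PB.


Formula: PB = PE / (eta_D * eta_S)
Step 1 — combined efficiency = eta_D * eta_S = 0.61 * 0.95 = 0.5795
Step 2 — PB = 3548.4 / 0.5795 ≈ 6123.2 kW (5 s.f.)

6123.2 kW


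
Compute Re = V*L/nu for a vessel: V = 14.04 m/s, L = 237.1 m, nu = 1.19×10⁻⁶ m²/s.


Formula: Re = V * L / nu
Step 1 — V * L = 14.04 * 237.1 = 3328.884 m^2/s
Step 2 — Re = 3328.884 / 1.19e-6 = 2.80e+09

2.80e+09


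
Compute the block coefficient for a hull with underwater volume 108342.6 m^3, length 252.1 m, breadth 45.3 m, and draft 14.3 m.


Formula: Cb = V / (L * B * T)
Step 1 — L * B * T = 252.1 * 45.3 * 14.3 = 163307.859 m^3
Step 2 — Cb = 108342.6 / 163307.859 ≈ 0.66343 (5 s.f.)

0.66343


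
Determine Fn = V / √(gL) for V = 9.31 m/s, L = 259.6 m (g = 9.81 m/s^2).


Formula: Fn = V / sqrt(g * L)
Step 1 — g * L = 9.81 * 259.6 = 2546.676
Step 2 — sqrt(g * L) = sqrt(2546.676) = 50.464601
Step 3 — Fn = 9.31 / 50.464601 ≈ 0.18449 (5 s.f.)

0.18449


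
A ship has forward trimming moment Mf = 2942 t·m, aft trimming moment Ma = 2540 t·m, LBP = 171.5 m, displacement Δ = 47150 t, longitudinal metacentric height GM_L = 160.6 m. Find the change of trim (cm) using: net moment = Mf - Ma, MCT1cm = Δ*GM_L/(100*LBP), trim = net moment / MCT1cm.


Formula: net trimming moment = Mf - Ma; MCT1cm = Δ*GM_L/(100*LBP); trim = net moment / MCT1cm
Step 1 — net trimming moment = 2942 - 2540 = 402 t·m
Step 2 — MCT1cm = 47150 * 160.6 / (100 * 171.5) = 441.5329 t·m/cm
Step 3 — trim = 402 / 441.5329 ≈ 0.91046 cm (5 s.f.)

0.91046 cm


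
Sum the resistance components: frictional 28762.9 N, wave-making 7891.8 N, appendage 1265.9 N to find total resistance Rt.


Formula: Rt = Rf + Rw + Ra
Substituting: Rt = 28762.9 + 7891.8 + 1265.9
Result: Rt = 37920.6 N

37920.6 N


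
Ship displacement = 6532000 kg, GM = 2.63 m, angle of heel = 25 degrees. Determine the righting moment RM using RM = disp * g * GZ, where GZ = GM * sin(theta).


Formula: GZ = GM * sin(theta); RM = disp * g * GZ
Step 1 — GZ = 2.63 * sin(25°) = 2.63 * 0.422618 = 1.111485 m
Step 2 — RM = 6532000 * 9.81 * 1.111485 ≈ 71223000 N·m (5 s.f.)

71223000 N·m


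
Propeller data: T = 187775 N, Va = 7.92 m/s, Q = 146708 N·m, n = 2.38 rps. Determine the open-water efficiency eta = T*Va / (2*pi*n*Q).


Formula: eta = T * Va / (2 * pi * n * Q)
Step 1 — numerator = T * Va = 187775 * 7.92 = 1487178.0
Step 2 — 2 * pi * n = 2 * pi * 2.38 = 14.953981
Step 3 — denominator = 14.953981 * 146708 = 2193868.64
Step 4 — eta = 1487178.0 / 2193868.64 ≈ 0.67788 (5 s.f.)

0.67788
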